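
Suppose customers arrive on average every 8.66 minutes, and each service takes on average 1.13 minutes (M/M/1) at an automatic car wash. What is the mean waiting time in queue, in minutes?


λ = 60/8.66 = 6.9284 /hr
μ = 60/1.13 = 53.0973 /hr
ρ = λ/μ = 6.9284/53.0973 = 0.1305
Wq = ρ/(μ−λ) = 0.1305/(53.0973−6.9284) = 0.002826 hr
In minutes: 0.002826·60 = 0.1696 min

Final: 0.1696 min


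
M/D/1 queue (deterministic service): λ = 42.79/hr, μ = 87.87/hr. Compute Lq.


ρ = 42.79/87.87 = 0.4870
M/D/1: Lq = ρ²/(2(1−ρ)) = 0.2371/(2·0.5130) = 0.23112

Final: 0.23112


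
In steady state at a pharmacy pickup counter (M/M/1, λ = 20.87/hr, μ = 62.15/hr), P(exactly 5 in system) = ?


ρ = 20.87/62.15 = 0.3358
P_n = (1−ρ)·ρ^n = (1 − 0.3358)·0.3358^5 = 0.6642·0.004270 = 0.002836

Final: 0.002836


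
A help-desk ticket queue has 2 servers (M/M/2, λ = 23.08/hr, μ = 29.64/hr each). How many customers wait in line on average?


a = λ/μ = 0.7787; ρ = a/2 = 0.3893
P₀ = 0.439534
Lq = P₀·a^c·ρ / (c!·(1−ρ)²) = 0.439534·0.60634·0.3893/(2·0.37291)
= 0.13912

Final: 0.13912


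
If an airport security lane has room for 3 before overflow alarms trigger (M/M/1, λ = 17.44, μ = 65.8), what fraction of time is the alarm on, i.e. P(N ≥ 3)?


ρ = 17.44/65.8 = 0.2650
P(N ≥ n) = ρ^n = 0.2650^3 = 0.018619

Final: 0.018619


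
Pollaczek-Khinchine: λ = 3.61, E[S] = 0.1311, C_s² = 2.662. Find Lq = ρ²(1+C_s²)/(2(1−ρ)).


ρ = λ·E[S] = 3.61·0.1311 = 0.4733
Lq = ρ²(1+C_s²)/(2(1−ρ)) = 0.2240·(1+2.662)/(2·0.5267)
= 0.2240·3.6620/1.0535 = 0.77861

Final: 0.77861


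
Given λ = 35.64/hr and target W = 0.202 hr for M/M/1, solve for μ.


W = 1/(μ−λ) ⇒ μ − λ = 1/W = 1/0.202 = 4.9505
μ = λ + 1/W = 35.64 + 4.9505 = 40.5905 per hr

Final: 40.5905 /hr


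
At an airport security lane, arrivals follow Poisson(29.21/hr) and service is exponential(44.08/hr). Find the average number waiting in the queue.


ρ = 29.21/44.08 = 0.6627
Lq = ρ²/(1−ρ) = 0.4391/0.3373 = 1.3017

Final: 1.3017


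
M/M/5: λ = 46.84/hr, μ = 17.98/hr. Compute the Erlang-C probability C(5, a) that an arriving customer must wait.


a = λ/μ = 2.6051; ρ = a/5 = 0.5210
P₀ = 0.071676 (from M/M/c formula)
C(c,a) = [a^c/(c!(1−ρ))]·P₀ = [119.98750/(120·0.4790)]·0.071676
= 2.08757·0.071676 = 0.149627

Final: 0.149627


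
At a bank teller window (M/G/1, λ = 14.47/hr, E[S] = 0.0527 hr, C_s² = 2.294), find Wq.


ρ = λ·E[S] = 14.47·0.0527 = 0.7626
E[S²] = E[S]²(1+C_s²) = 0.0527²·(1+2.294) = 0.009148
Wq = λ·E[S²]/(2(1−ρ)) = 14.47·0.009148/(2·0.2374) = 0.27877 hr

Final: 0.27877 hr


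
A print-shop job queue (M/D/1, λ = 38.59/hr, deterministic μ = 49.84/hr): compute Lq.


ρ = 38.59/49.84 = 0.7743
M/D/1: Lq = ρ²/(2(1−ρ)) = 0.5995/(2·0.2257) = 1.32797

Final: 1.32797


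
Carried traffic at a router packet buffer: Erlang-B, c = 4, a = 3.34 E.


B(4,3.34) = 0.243293 (Erlang-B)
Carried load = a(1 − B) = 3.34·(1 − 0.243293) = 3.34·0.756707 = 2.5274 E

Final: 2.5274 Erlangs


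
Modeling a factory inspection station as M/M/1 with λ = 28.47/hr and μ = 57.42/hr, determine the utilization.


ρ = λ/μ = 28.47/57.42 = 0.4958

Final: 0.4958


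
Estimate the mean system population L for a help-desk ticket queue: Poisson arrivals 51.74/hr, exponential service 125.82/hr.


ρ = λ/μ = 51.74/125.82 = 0.4112
L = ρ/(1−ρ) = 0.4112/(1 − 0.4112) = 0.4112/0.5888 = 0.6984

Final: 0.6984


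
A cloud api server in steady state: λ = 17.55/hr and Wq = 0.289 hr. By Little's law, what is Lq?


Lq = λWq = 17.55·0.289 = 5.0720

Final: 5.0720


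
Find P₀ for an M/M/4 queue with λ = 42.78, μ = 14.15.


a = λ/μ = 42.78/14.15 = 3.0233; ρ = a/c = 0.7558
Σ_{k=0}^{3} a^k/k! (terms k=0..3) = 1.00000 + 3.02332 + 4.57024 + 4.60576 = 13.19932
Tail: a^4/(4!(1−ρ)) = 83.54825/(24·0.2442) = 14.25721
P₀ = 1/(13.19932 + 14.25721) = 1/27.45653 = 0.036421

Final: 0.036421


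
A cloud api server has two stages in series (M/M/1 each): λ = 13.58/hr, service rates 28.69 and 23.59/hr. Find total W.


Each node sees arrival rate λ = 13.58/hr (tandem ⇒ throughput preserved).
W₁ = 1/(μ₁−λ) = 1/(28.69−13.58) = 0.06618 hr
W₂ = 1/(μ₂−λ) = 1/(23.59−13.58) = 0.09990 hr
W_total = W₁ + W₂ = 0.06618 + 0.09990 = 0.16608 hr

Final: 0.16608 hr


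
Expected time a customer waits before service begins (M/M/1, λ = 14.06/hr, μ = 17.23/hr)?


ρ = 14.06/17.23 = 0.8160
Wq = ρ/(μ−λ) = 0.8160/(17.23 − 14.06) = 0.8160/3.17 = 0.2574 hr

Final: 0.2574 hr


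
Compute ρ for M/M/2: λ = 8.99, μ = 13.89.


ρ = λ/(cμ) = 8.99/(2·13.89) = 8.99/27.78 = 0.3236

Final: 0.3236


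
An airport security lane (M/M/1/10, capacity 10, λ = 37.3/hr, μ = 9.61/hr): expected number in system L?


ρ = 37.3/9.61 = 3.8814
L = ρ[1 − (K+1)ρ^K + Kρ^(K+1)] / [(1−ρ)(1−ρ^(K+1))]
Numerator: 3.8814·(1 − 11·775986.992417 + 10·3011895.402410) = 83772066.535904
Denominator: (-2.8814)·(-3011894.402410) = 8678392.924320
L = 83772066.535904/8678392.924320 = 9.6529

Final: 9.6529


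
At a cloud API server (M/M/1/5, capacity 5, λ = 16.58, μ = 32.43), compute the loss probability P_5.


ρ = λ/μ = 16.58/32.43 = 0.5113
P_K = (1−ρ)ρ^K/(1−ρ^(K+1)) = (0.4887·0.034929)/(1 − 0.017858)
= 0.017071/0.982142 = 0.017382

Final: 0.017382


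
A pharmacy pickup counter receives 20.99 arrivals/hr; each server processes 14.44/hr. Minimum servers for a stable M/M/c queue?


Stability requires cμ > λ ⇔ c > λ/μ.
λ/μ = 20.99/14.44 = 1.4536
Minimum integer c = ⌊1.4536⌋ + 1 = 2
Check: 2·14.44 = 28.88 > 20.99, while 1·14.44 = 14.44 ≤ 20.99

Final: 2 servers


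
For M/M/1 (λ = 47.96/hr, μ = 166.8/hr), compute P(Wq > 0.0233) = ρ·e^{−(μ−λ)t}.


ρ = 47.96/166.8 = 0.2875
P(Wq > t) = ρ·e^{−(μ−λ)t} = 0.2875·e^{−2.7690}
= 0.2875·0.062726 = 0.018036

Final: 0.018036


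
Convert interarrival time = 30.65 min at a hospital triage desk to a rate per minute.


λ = 1/(interarrival time) in consistent units.
1 minute = 1 min, so λ = 1/30.65 = 0.03263 per minute

Final: 0.03263 /min


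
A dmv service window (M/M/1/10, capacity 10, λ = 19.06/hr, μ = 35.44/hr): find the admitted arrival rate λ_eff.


ρ = 0.5378; P_K = (1−ρ)ρ^10/(1−ρ^11) = 0.0009367
λ_eff = λ(1 − P_K) = 19.06·(1 − 0.0009367) = 19.06·0.999063 = 19.0421 /hr

Final: 19.0421 /hr


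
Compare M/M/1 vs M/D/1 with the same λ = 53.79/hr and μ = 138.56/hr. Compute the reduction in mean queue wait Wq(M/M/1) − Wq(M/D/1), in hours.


ρ = 53.79/138.56 = 0.3882
Wq(M/M/1) = ρ/(μ−λ) = 0.3882/84.77 = 0.004580 hr
Wq(M/D/1) = ρ/(2(μ−λ)) = 0.002290 hr
Savings = 0.004580 − 0.002290 = 0.002290 hr

Final: 0.002290 hr


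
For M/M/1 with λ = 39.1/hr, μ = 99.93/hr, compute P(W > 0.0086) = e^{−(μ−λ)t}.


W ~ Exponential(μ−λ) for M/M/1.
μ − λ = 99.93 − 39.1 = 60.8300
P(W > t) = e^{−(μ−λ)t} = e^{−0.5231} = 0.592658

Final: 0.592658


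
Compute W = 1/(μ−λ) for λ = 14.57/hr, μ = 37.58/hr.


W = 1/(μ−λ) = 1/(37.58 − 14.57) = 1/23.01 = 0.04346 hr

Final: 0.04346 hr


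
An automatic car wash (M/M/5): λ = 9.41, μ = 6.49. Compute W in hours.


a = 1.4499; ρ = 0.2900; P₀ = 0.234277
Lq = P₀·a^c·ρ/(c!(1−ρ)²) = 0.007196
Wq = Lq/λ = 0.007196/9.41 = 0.0007648 hr
W = Wq + 1/μ = 0.0007648 + 0.15408 = 0.15485 hr

Final: 0.15485 hr


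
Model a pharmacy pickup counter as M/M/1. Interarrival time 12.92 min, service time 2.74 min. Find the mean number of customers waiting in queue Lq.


λ = 60/12.92 = 4.6440 /hr
μ = 60/2.74 = 21.8978 /hr
ρ = λ/μ = 4.6440/21.8978 = 0.2121
Lq = ρ²/(1−ρ) = 0.04498/0.7879 = 0.05708

Final: 0.05708


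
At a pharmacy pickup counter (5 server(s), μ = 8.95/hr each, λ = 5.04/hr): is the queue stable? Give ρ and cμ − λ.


Total capacity cμ = 5·8.95 = 44.75/hr
ρ = λ/(cμ) = 5.04/44.75 = 0.1126
Stable ⇔ ρ < 1: YES
Spare capacity = cμ − λ = 44.75 − 5.04 = 39.71/hr

Final: ρ = 0.1126; stable; margin = 39.71/hr


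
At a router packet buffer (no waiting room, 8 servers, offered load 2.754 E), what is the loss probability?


B(c,a) = (a^c/c!) / Σ_{k=0}^{c} a^k/k!
a^8/8! = 0.082071
Σ terms (k=0..8): 1.00000 + 2.75400 + 3.79226 + 3.48129 + 2.39687 + 1.32020 + 0.60597 + 0.23841 + 0.08207 = 15.671064
B = 0.082071/15.671064 = 0.005237

Final: 0.005237


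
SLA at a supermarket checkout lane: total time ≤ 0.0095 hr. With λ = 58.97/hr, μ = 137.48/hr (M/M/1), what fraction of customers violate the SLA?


W ~ Exponential(μ−λ) for M/M/1.
μ − λ = 137.48 − 58.97 = 78.5100
P(W > t) = e^{−(μ−λ)t} = e^{−0.7458} = 0.474333

Final: 0.474333


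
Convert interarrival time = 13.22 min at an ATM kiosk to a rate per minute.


λ = 1/(interarrival time) in consistent units.
1 minute = 1 min, so λ = 1/13.22 = 0.07564 per minute

Final: 0.07564 /min


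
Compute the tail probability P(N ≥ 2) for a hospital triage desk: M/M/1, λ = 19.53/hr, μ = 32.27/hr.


ρ = 19.53/32.27 = 0.6052
P(N ≥ n) = ρ^n = 0.6052^2 = 0.366274

Final: 0.366274


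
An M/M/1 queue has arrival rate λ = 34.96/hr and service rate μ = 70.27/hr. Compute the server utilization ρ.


ρ = λ/μ = 34.96/70.27 = 0.4975

Final: 0.4975


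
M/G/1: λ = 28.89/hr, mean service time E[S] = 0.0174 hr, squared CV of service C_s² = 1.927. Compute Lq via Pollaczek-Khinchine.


ρ = λ·E[S] = 28.89·0.0174 = 0.5027
Lq = ρ²(1+C_s²)/(2(1−ρ)) = 0.2527·(1+1.927)/(2·0.4973)
= 0.2527·2.9270/0.9946 = 0.74363

Final: 0.74363


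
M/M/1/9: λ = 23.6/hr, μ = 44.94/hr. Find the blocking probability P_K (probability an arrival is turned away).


ρ = λ/μ = 23.6/44.94 = 0.5251
P_K = (1−ρ)ρ^K/(1−ρ^(K+1)) = (0.4749·0.003037)/(1 − 0.001595)
= 0.001442/0.998405 = 0.001445

Final: 0.001445


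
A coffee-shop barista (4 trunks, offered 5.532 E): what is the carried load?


B(4,5.532) = 0.438102 (Erlang-B)
Carried load = a(1 − B) = 5.532·(1 − 0.438102) = 5.532·0.561898 = 3.1084 E

Final: 3.1084 Erlangs


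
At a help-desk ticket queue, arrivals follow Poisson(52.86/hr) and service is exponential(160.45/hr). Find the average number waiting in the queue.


ρ = 52.86/160.45 = 0.3294
Lq = ρ²/(1−ρ) = 0.1085/0.6706 = 0.1619

Final: 0.1619


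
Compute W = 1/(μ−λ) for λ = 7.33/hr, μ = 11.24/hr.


W = 1/(μ−λ) = 1/(11.24 − 7.33) = 1/3.91 = 0.2558 hr

Final: 0.2558 hr


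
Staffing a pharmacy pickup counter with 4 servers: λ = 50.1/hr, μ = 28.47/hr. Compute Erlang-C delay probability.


a = λ/μ = 1.7597; ρ = a/4 = 0.4399
P₀ = 0.168641 (from M/M/c formula)
C(c,a) = [a^c/(c!(1−ρ))]·P₀ = [9.58961/(24·0.5601)]·0.168641
= 0.71343·0.168641 = 0.120314

Final: 0.120314


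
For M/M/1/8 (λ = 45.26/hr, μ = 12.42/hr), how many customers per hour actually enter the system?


ρ = 3.6441; P_K = (1−ρ)ρ^8/(1−ρ^9) = 0.725592
λ_eff = λ(1 − P_K) = 45.26·(1 − 0.725592) = 45.26·0.274408 = 12.4197 /hr

Final: 12.4197 /hr


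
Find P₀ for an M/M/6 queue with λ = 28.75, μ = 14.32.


a = λ/μ = 28.75/14.32 = 2.0077; ρ = a/c = 0.3346
Σ_{k=0}^{5} a^k/k! (terms k=0..5) = 1.00000 + 2.00768 + 2.01539 + 1.34876 + 0.67697 + 0.27183 = 7.32062
Tail: a^6/(6!(1−ρ)) = 65.48909/(720·0.6654) = 0.13670
P₀ = 1/(7.32062 + 0.13670) = 1/7.45732 = 0.134096

Final: 0.134096


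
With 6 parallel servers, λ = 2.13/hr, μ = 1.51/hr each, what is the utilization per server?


ρ = λ/(cμ) = 2.13/(6·1.51) = 2.13/9.06 = 0.2351

Final: 0.2351


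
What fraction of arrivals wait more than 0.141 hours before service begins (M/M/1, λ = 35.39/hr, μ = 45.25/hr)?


ρ = 35.39/45.25 = 0.7821
P(Wq > t) = ρ·e^{−(μ−λ)t} = 0.7821·e^{−1.3903}
= 0.7821·0.249011 = 0.194751

Final: 0.194751


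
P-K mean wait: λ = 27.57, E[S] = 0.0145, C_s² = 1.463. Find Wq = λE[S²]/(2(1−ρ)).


ρ = λ·E[S] = 27.57·0.0145 = 0.3998
E[S²] = E[S]²(1+C_s²) = 0.0145²·(1+1.463) = 0.0005178
Wq = λ·E[S²]/(2(1−ρ)) = 27.57·0.0005178/(2·0.6002) = 0.01189 hr

Final: 0.01189 hr


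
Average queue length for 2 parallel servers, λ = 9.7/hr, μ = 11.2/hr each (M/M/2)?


a = λ/μ = 0.8661; ρ = a/2 = 0.4330
P₀ = 0.395639
Lq = P₀·a^c·ρ / (c!·(1−ρ)²) = 0.395639·0.75008·0.4330/(2·0.32145)
= 0.19989

Final: 0.19989


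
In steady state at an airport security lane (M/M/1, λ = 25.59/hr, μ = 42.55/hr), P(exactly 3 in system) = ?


ρ = 25.59/42.55 = 0.6014
P_n = (1−ρ)·ρ^n = (1 − 0.6014)·0.6014^3 = 0.3986·0.217526 = 0.086704

Final: 0.086704


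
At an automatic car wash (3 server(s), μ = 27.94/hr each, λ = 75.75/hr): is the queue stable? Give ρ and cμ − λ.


Total capacity cμ = 3·27.94 = 83.82/hr
ρ = λ/(cμ) = 75.75/83.82 = 0.9037
Stable ⇔ ρ < 1: YES
Spare capacity = cμ − λ = 83.82 − 75.75 = 8.07/hr

Final: ρ = 0.9037; stable; margin = 8.07/hr


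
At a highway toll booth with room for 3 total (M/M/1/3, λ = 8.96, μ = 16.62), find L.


ρ = 8.96/16.62 = 0.5391
L = ρ[1 − (K+1)ρ^K + Kρ^(K+1)] / [(1−ρ)(1−ρ^(K+1))]
Numerator: 0.5391·(1 − 4·0.156686 + 3·0.084471) = 0.337843
Denominator: (0.4609)·(0.915529) = 0.421959
L = 0.337843/0.421959 = 0.8007

Final: 0.8007


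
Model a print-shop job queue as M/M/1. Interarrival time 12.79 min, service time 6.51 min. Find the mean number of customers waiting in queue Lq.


λ = 60/12.79 = 4.6912 /hr
μ = 60/6.51 = 9.2166 /hr
ρ = λ/μ = 4.6912/9.2166 = 0.5090
Lq = ρ²/(1−ρ) = 0.2591/0.4910 = 0.5276

Final: 0.5276


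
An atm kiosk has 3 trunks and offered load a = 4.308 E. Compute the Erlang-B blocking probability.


B(c,a) = (a^c/c!) / Σ_{k=0}^{c} a^k/k!
a^3/3! = 13.325264
Σ terms (k=0..3): 1.00000 + 4.30800 + 9.27943 + 13.32526 = 27.912696
B = 13.325264/27.912696 = 0.477391

Final: 0.477391


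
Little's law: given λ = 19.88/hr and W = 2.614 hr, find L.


L = λW = 19.88·2.614 = 51.9663

Final: 51.9663


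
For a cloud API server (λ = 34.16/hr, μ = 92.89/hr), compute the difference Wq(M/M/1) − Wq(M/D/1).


ρ = 34.16/92.89 = 0.3677
Wq(M/M/1) = ρ/(μ−λ) = 0.3677/58.73 = 0.006262 hr
Wq(M/D/1) = ρ/(2(μ−λ)) = 0.003131 hr
Savings = 0.006262 − 0.003131 = 0.003131 hr

Final: 0.003131 hr


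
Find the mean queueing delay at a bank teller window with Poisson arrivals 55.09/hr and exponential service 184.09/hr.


ρ = 55.09/184.09 = 0.2993
Wq = ρ/(μ−λ) = 0.2993/(184.09 − 55.09) = 0.2993/129.00 = 0.002320 hr

Final: 0.002320 hr


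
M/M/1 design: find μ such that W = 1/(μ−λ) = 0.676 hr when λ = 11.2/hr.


W = 1/(μ−λ) ⇒ μ − λ = 1/W = 1/0.676 = 1.4793
μ = λ + 1/W = 11.2 + 1.4793 = 12.6793 per hr

Final: 12.6793 /hr


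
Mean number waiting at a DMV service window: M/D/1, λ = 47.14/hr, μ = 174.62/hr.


ρ = 47.14/174.62 = 0.2700
M/D/1: Lq = ρ²/(2(1−ρ)) = 0.07288/(2·0.7300) = 0.04991

Final: 0.04991


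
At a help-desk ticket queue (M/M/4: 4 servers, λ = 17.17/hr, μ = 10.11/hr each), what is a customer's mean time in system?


a = 1.6983; ρ = 0.4246; P₀ = 0.179880
Lq = P₀·a^c·ρ/(c!(1−ρ)²) = 0.07995
Wq = Lq/λ = 0.07995/17.17 = 0.004657 hr
W = Wq + 1/μ = 0.004657 + 0.09891 = 0.10357 hr

Final: 0.10357 hr


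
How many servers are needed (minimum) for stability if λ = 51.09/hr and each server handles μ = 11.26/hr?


Stability requires cμ > λ ⇔ c > λ/μ.
λ/μ = 51.09/11.26 = 4.5373
Minimum integer c = ⌊4.5373⌋ + 1 = 5
Check: 5·11.26 = 56.30 > 51.09, while 4·11.26 = 45.04 ≤ 51.09

Final: 5 servers


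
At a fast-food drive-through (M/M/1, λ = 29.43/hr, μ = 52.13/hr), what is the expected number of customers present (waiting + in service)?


ρ = λ/μ = 29.43/52.13 = 0.5646
L = ρ/(1−ρ) = 0.5646/(1 − 0.5646) = 0.5646/0.4354 = 1.2965

Final: 1.2965


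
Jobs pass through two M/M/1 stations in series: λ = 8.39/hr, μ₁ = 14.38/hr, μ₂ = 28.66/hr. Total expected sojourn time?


Each node sees arrival rate λ = 8.39/hr (tandem ⇒ throughput preserved).
W₁ = 1/(μ₁−λ) = 1/(14.38−8.39) = 0.16694 hr
W₂ = 1/(μ₂−λ) = 1/(28.66−8.39) = 0.04933 hr
W_total = W₁ + W₂ = 0.16694 + 0.04933 = 0.21628 hr

Final: 0.21628 hr


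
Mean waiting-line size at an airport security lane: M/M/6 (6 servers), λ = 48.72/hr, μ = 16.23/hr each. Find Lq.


a = λ/μ = 3.0018; ρ = a/6 = 0.5003
P₀ = 0.048866
Lq = P₀·a^c·ρ / (c!·(1−ρ)²) = 0.048866·731.69916·0.5003/(720·0.24969)
= 0.09950

Final: 0.09950


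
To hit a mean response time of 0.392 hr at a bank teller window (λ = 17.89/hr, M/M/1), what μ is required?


W = 1/(μ−λ) ⇒ μ − λ = 1/W = 1/0.392 = 2.5510
μ = λ + 1/W = 17.89 + 2.5510 = 20.4410 per hr

Final: 20.4410 /hr


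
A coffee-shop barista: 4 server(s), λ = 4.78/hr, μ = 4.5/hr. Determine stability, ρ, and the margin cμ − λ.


Total capacity cμ = 4·4.5 = 18.00/hr
ρ = λ/(cμ) = 4.78/18.00 = 0.2656
Stable ⇔ ρ < 1: YES
Spare capacity = cμ − λ = 18.00 − 4.78 = 13.22/hr

Final: ρ = 0.2656; stable; margin = 13.22/hr


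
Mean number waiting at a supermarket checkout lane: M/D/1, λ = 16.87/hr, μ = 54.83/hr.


ρ = 16.87/54.83 = 0.3077
M/D/1: Lq = ρ²/(2(1−ρ)) = 0.09467/(2·0.6923) = 0.06837

Final: 0.06837


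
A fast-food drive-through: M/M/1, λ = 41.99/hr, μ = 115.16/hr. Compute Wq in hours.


ρ = 41.99/115.16 = 0.3646
Wq = ρ/(μ−λ) = 0.3646/(115.16 − 41.99) = 0.3646/73.17 = 0.004983 hr

Final: 0.004983 hr


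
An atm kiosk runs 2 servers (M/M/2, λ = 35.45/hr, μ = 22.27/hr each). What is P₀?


a = λ/μ = 35.45/22.27 = 1.5918; ρ = a/c = 0.7959
Σ_{k=0}^{1} a^k/k! (terms k=0..1) = 1.00000 + 1.59183 = 2.59183
Tail: a^2/(2!(1−ρ)) = 2.53392/(2·0.2041) = 6.20795
P₀ = 1/(2.59183 + 6.20795) = 1/8.79978 = 0.113639

Final: 0.113639


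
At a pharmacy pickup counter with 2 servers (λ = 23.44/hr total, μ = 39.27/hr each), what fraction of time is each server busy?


ρ = λ/(cμ) = 23.44/(2·39.27) = 23.44/78.54 = 0.2984

Final: 0.2984


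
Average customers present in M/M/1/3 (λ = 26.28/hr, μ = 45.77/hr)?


ρ = 26.28/45.77 = 0.5742
L = ρ[1 − (K+1)ρ^K + Kρ^(K+1)] / [(1−ρ)(1−ρ^(K+1))]
Numerator: 0.5742·(1 − 4·0.189292 + 3·0.108687) = 0.326643
Denominator: (0.4258)·(0.891313) = 0.379543
L = 0.326643/0.379543 = 0.8606

Final: 0.8606


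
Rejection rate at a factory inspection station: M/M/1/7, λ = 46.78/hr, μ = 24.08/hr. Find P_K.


ρ = λ/μ = 46.78/24.08 = 1.9427
P_K = (1−ρ)ρ^K/(1−ρ^(K+1)) = (-0.9427·104.430208)/(1 − 202.875629)
= -98.445421/-201.875629 = 0.487654

Final: 0.487654


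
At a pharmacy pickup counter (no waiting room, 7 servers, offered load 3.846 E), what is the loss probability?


B(c,a) = (a^c/c!) / Σ_{k=0}^{c} a^k/k!
a^7/7! = 2.469644
Σ terms (k=0..7): 1.00000 + 3.84600 + 7.39586 + 9.48149 + 9.11645 + 7.01238 + 4.49493 + 2.46964 = 44.816753
B = 2.469644/44.816753 = 0.055105

Final: 0.055105


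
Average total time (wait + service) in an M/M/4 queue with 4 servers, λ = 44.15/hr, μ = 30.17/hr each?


a = 1.4634; ρ = 0.3658; P₀ = 0.229478
Lq = P₀·a^c·ρ/(c!(1−ρ)²) = 0.03989
Wq = Lq/λ = 0.03989/44.15 = 0.0009035 hr
W = Wq + 1/μ = 0.0009035 + 0.03315 = 0.03405 hr

Final: 0.03405 hr


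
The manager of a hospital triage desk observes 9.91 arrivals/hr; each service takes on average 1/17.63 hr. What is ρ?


ρ = λ/μ = 9.91/17.63 = 0.5621

Final: 0.5621


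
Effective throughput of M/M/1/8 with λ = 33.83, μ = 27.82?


ρ = 1.2160; P_K = (1−ρ)ρ^8/(1−ρ^9) = 0.214553
λ_eff = λ(1 − P_K) = 33.83·(1 − 0.214553) = 33.83·0.785447 = 26.5717 /hr

Final: 26.5717 /hr


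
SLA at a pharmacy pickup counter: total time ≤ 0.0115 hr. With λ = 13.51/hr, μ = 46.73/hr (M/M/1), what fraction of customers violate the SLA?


W ~ Exponential(μ−λ) for M/M/1.
μ − λ = 46.73 − 13.51 = 33.2200
P(W > t) = e^{−(μ−λ)t} = e^{−0.3820} = 0.682475

Final: 0.682475


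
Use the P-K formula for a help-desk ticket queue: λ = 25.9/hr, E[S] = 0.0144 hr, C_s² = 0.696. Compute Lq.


ρ = λ·E[S] = 25.9·0.0144 = 0.3730
Lq = ρ²(1+C_s²)/(2(1−ρ)) = 0.1391·(1+0.696)/(2·0.6270)
= 0.1391·1.6960/1.2541 = 0.18812

Final: 0.18812


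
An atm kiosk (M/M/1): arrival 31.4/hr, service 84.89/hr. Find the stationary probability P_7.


ρ = 31.4/84.89 = 0.3699
P_n = (1−ρ)·ρ^n = (1 − 0.3699)·0.3699^7 = 0.6301·0.0009474 = 0.0005969

Final: 0.0005969


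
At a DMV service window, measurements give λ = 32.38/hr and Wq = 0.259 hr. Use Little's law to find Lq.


Lq = λWq = 32.38·0.259 = 8.3864

Final: 8.3864


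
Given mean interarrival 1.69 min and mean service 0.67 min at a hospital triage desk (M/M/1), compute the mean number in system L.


λ = 60/1.69 = 35.5030 /hr
μ = 60/0.67 = 89.5522 /hr
ρ = λ/μ = 35.5030/89.5522 = 0.3964
L = ρ/(1−ρ) = 0.3964/0.6036 = 0.6569

Final: 0.6569


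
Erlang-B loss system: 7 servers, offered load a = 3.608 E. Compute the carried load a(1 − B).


B(7,3.608) = 0.044181 (Erlang-B)
Carried load = a(1 − B) = 3.608·(1 − 0.044181) = 3.608·0.955819 = 3.4486 E

Final: 3.4486 Erlangs


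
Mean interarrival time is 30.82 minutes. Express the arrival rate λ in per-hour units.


λ = 1/(interarrival time) in consistent units.
1 hour = 60 min, so λ = 60/30.82 = 1.9468 per hour

Final: 1.9468 /hr


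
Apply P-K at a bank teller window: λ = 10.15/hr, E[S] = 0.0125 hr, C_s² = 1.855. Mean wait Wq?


ρ = λ·E[S] = 10.15·0.0125 = 0.1269
E[S²] = E[S]²(1+C_s²) = 0.0125²·(1+1.855) = 0.0004461
Wq = λ·E[S²]/(2(1−ρ)) = 10.15·0.0004461/(2·0.8731) = 0.002593 hr

Final: 0.002593 hr


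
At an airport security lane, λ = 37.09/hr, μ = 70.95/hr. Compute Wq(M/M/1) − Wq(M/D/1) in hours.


ρ = 37.09/70.95 = 0.5228
Wq(M/M/1) = ρ/(μ−λ) = 0.5228/33.86 = 0.01544 hr
Wq(M/D/1) = ρ/(2(μ−λ)) = 0.007719 hr
Savings = 0.01544 − 0.007719 = 0.007719 hr

Final: 0.007719 hr


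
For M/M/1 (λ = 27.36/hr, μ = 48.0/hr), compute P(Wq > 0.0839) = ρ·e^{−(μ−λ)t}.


ρ = 27.36/48.0 = 0.5700
P(Wq > t) = ρ·e^{−(μ−λ)t} = 0.5700·e^{−1.7317}
= 0.5700·0.176984 = 0.100881

Final: 0.100881


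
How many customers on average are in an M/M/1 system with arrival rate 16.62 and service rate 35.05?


ρ = λ/μ = 16.62/35.05 = 0.4742
L = ρ/(1−ρ) = 0.4742/(1 − 0.4742) = 0.4742/0.5258 = 0.9018

Final: 0.9018


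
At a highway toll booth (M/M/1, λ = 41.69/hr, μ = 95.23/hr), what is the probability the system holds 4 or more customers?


ρ = 41.69/95.23 = 0.4378
P(N ≥ n) = ρ^n = 0.4378^4 = 0.036731

Final: 0.036731


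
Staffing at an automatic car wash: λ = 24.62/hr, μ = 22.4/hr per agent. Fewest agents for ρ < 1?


Stability requires cμ > λ ⇔ c > λ/μ.
λ/μ = 24.62/22.4 = 1.0991
Minimum integer c = ⌊1.0991⌋ + 1 = 2
Check: 2·22.4 = 44.80 > 24.62, while 1·22.4 = 22.40 ≤ 24.62

Final: 2 servers


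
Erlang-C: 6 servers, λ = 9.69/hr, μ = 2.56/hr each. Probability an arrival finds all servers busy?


a = λ/μ = 3.7852; ρ = a/6 = 0.6309
P₀ = 0.021240 (from M/M/c formula)
C(c,a) = [a^c/(c!(1−ρ))]·P₀ = [2941.05313/(720·0.3691)]·0.021240
= 11.06569·0.021240 = 0.235034

Final: 0.235034


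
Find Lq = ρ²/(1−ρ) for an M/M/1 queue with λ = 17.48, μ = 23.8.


ρ = 17.48/23.8 = 0.7345
Lq = ρ²/(1−ρ) = 0.5394/0.2655 = 2.0314

Final: 2.0314


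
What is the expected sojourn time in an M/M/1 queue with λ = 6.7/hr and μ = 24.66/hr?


W = 1/(μ−λ) = 1/(24.66 − 6.7) = 1/17.96 = 0.05568 hr

Final: 0.05568 hr


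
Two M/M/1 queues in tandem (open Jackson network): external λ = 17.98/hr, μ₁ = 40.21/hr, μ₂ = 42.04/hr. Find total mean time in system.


Each node sees arrival rate λ = 17.98/hr (tandem ⇒ throughput preserved).
W₁ = 1/(μ₁−λ) = 1/(40.21−17.98) = 0.04498 hr
W₂ = 1/(μ₂−λ) = 1/(42.04−17.98) = 0.04156 hr
W_total = W₁ + W₂ = 0.04498 + 0.04156 = 0.08655 hr

Final: 0.08655 hr


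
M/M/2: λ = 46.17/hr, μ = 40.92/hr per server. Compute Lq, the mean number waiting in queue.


a = λ/μ = 1.1283; ρ = a/2 = 0.5641
P₀ = 0.278650
Lq = P₀·a^c·ρ / (c!·(1−ρ)²) = 0.278650·1.27306·0.5641/(2·0.18997)
= 0.52674

Final: 0.52674


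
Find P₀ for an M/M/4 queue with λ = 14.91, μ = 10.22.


a = λ/μ = 14.91/10.22 = 1.4589; ρ = a/c = 0.3647
Σ_{k=0}^{3} a^k/k! (terms k=0..3) = 1.00000 + 1.45890 + 1.06420 + 0.51752 = 4.04063
Tail: a^4/(4!(1−ρ)) = 4.53009/(24·0.6353) = 0.29712
P₀ = 1/(4.04063 + 0.29712) = 1/4.33775 = 0.230534

Final: 0.230534


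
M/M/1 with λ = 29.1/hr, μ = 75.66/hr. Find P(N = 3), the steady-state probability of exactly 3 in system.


ρ = 29.1/75.66 = 0.3846
P_n = (1−ρ)·ρ^n = (1 − 0.3846)·0.3846^3 = 0.6154·0.056896 = 0.035013

Final: 0.035013


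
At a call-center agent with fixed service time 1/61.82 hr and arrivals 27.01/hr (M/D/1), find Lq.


ρ = 27.01/61.82 = 0.4369
M/D/1: Lq = ρ²/(2(1−ρ)) = 0.1909/(2·0.5631) = 0.16951

Final: 0.16951


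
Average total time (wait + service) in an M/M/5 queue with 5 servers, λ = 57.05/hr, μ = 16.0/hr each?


a = 3.5656; ρ = 0.7131; P₀ = 0.023835
Lq = P₀·a^c·ρ/(c!(1−ρ)²) = 0.99197
Wq = Lq/λ = 0.99197/57.05 = 0.01739 hr
W = Wq + 1/μ = 0.01739 + 0.06250 = 0.07989 hr

Final: 0.07989 hr


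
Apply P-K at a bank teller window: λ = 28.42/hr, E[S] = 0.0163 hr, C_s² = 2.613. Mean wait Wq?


ρ = λ·E[S] = 28.42·0.0163 = 0.4632
E[S²] = E[S]²(1+C_s²) = 0.0163²·(1+2.613) = 0.0009599
Wq = λ·E[S²]/(2(1−ρ)) = 28.42·0.0009599/(2·0.5368) = 0.02541 hr

Final: 0.02541 hr


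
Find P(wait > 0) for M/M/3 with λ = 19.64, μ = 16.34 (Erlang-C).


a = λ/μ = 1.2020; ρ = a/3 = 0.4007
P₀ = 0.293497 (from M/M/c formula)
C(c,a) = [a^c/(c!(1−ρ))]·P₀ = [1.73647/(6·0.5993)]·0.293497
= 0.48288·0.293497 = 0.141724

Final: 0.141724


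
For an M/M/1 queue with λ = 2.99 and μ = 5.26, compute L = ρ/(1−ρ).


ρ = λ/μ = 2.99/5.26 = 0.5684
L = ρ/(1−ρ) = 0.5684/(1 − 0.5684) = 0.5684/0.4316 = 1.3172

Final: 1.3172


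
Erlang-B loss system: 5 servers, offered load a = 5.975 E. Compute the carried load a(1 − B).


B(5,5.975) = 0.358651 (Erlang-B)
Carried load = a(1 − B) = 5.975·(1 − 0.358651) = 5.975·0.641349 = 3.8321 E

Final: 3.8321 Erlangs


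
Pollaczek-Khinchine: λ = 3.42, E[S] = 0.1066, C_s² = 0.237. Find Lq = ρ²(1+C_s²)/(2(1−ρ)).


ρ = λ·E[S] = 3.42·0.1066 = 0.3646
Lq = ρ²(1+C_s²)/(2(1−ρ)) = 0.1329·(1+0.237)/(2·0.6354)
= 0.1329·1.2370/1.2709 = 0.12937

Final: 0.12937


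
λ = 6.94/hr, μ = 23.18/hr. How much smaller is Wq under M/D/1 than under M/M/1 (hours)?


ρ = 6.94/23.18 = 0.2994
Wq(M/M/1) = ρ/(μ−λ) = 0.2994/16.24 = 0.01844 hr
Wq(M/D/1) = ρ/(2(μ−λ)) = 0.009218 hr
Savings = 0.01844 − 0.009218 = 0.009218 hr

Final: 0.009218 hr


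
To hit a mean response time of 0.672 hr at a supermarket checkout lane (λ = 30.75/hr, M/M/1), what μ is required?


W = 1/(μ−λ) ⇒ μ − λ = 1/W = 1/0.672 = 1.4881
μ = λ + 1/W = 30.75 + 1.4881 = 32.2381 per hr

Final: 32.2381 /hr


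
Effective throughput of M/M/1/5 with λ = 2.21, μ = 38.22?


ρ = 0.05782; P_K = (1−ρ)ρ^5/(1−ρ^6) = 0.0000006090
λ_eff = λ(1 − P_K) = 2.21·(1 − 0.0000006090) = 2.21·0.999999 = 2.2100 /hr

Final: 2.2100 /hr


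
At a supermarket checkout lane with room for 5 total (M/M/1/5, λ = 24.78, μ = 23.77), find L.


ρ = 24.78/23.77 = 1.0425
L = ρ[1 − (K+1)ρ^K + Kρ^(K+1)] / [(1−ρ)(1−ρ^(K+1))]
Numerator: 1.0425·(1 − 6·1.231291 + 5·1.283609) = 0.031588
Denominator: (-0.04249)·(-0.283609) = 0.012051
L = 0.031588/0.012051 = 2.6212

Final: 2.6212


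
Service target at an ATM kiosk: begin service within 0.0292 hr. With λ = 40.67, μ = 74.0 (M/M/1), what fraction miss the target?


ρ = 40.67/74.0 = 0.5496
P(Wq > t) = ρ·e^{−(μ−λ)t} = 0.5496·e^{−0.9732}
= 0.5496·0.377858 = 0.207669

Final: 0.207669


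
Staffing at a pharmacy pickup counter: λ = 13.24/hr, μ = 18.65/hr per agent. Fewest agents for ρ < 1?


Stability requires cμ > λ ⇔ c > λ/μ.
λ/μ = 13.24/18.65 = 0.7099
Minimum integer c = ⌊0.7099⌋ + 1 = 1
Check: 1·18.65 = 18.65 > 13.24, while 0·18.65 = 0.00 ≤ 13.24

Final: 1 servers


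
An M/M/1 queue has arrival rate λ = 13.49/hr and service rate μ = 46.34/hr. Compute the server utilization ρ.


ρ = λ/μ = 13.49/46.34 = 0.2911

Final: 0.2911


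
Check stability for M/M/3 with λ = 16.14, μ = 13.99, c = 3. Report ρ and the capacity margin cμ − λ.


Total capacity cμ = 3·13.99 = 41.97/hr
ρ = λ/(cμ) = 16.14/41.97 = 0.3846
Stable ⇔ ρ < 1: YES
Spare capacity = cμ − λ = 41.97 − 16.14 = 25.83/hr

Final: ρ = 0.3846; stable; margin = 25.83/hr


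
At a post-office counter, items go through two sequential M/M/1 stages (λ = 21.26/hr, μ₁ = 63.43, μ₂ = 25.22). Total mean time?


Each node sees arrival rate λ = 21.26/hr (tandem ⇒ throughput preserved).
W₁ = 1/(μ₁−λ) = 1/(63.43−21.26) = 0.02371 hr
W₂ = 1/(μ₂−λ) = 1/(25.22−21.26) = 0.25253 hr
W_total = W₁ + W₂ = 0.02371 + 0.25253 = 0.27624 hr

Final: 0.27624 hr


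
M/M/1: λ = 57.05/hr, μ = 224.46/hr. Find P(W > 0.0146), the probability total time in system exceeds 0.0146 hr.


W ~ Exponential(μ−λ) for M/M/1.
μ − λ = 224.46 − 57.05 = 167.4100
P(W > t) = e^{−(μ−λ)t} = e^{−2.4442} = 0.086797

Final: 0.086797


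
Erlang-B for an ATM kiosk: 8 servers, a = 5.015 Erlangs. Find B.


B(c,a) = (a^c/c!) / Σ_{k=0}^{c} a^k/k!
a^8/8! = 9.923091
Σ terms (k=0..8): 1.00000 + 5.01500 + 12.57511 + 21.02140 + 26.35558 + 26.43464 + 22.09496 + 15.82946 + 9.92309 = 140.249231
B = 9.923091/140.249231 = 0.070753

Final: 0.070753


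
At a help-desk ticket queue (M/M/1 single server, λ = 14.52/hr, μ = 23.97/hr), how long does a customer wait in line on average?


ρ = 14.52/23.97 = 0.6058
Wq = ρ/(μ−λ) = 0.6058/(23.97 − 14.52) = 0.6058/9.45 = 0.06410 hr

Final: 0.06410 hr


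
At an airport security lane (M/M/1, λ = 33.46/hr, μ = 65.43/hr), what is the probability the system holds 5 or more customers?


ρ = 33.46/65.43 = 0.5114
P(N ≥ n) = ρ^n = 0.5114^5 = 0.034974

Final: 0.034974


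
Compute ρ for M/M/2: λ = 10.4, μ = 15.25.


ρ = λ/(cμ) = 10.4/(2·15.25) = 10.4/30.50 = 0.3410

Final: 0.3410


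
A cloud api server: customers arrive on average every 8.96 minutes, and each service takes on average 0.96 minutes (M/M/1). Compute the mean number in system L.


λ = 60/8.96 = 6.6964 /hr
μ = 60/0.96 = 62.5000 /hr
ρ = λ/μ = 6.6964/62.5000 = 0.1071
L = ρ/(1−ρ) = 0.1071/0.8929 = 0.1200

Final: 0.1200


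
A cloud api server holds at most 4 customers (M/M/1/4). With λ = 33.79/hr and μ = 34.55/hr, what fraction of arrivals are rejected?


ρ = λ/μ = 33.79/34.55 = 0.9780
P_K = (1−ρ)ρ^K/(1−ρ^(K+1)) = (0.02200·0.914872)/(1 − 0.894748)
= 0.020125/0.105252 = 0.191203

Final: 0.191203


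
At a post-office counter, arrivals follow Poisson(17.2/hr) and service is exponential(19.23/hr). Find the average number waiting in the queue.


ρ = 17.2/19.23 = 0.8944
Lq = ρ²/(1−ρ) = 0.8000/0.1056 = 7.5785

Final: 7.5785


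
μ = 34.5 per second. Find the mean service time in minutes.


Mean service time = 1/μ = 1/34.5 second = 0.02899 second
In minutes: 0.02899 × 0.0166667 = 0.0004831 min

Final: 0.0004831 min


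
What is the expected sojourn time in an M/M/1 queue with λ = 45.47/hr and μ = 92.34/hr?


W = 1/(μ−λ) = 1/(92.34 − 45.47) = 1/46.87 = 0.02134 hr

Final: 0.02134 hr


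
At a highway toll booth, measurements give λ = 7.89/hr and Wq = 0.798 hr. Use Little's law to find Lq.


Lq = λWq = 7.89·0.798 = 6.2962

Final: 6.2962


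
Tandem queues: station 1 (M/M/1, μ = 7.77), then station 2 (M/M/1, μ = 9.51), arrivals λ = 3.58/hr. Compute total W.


Each node sees arrival rate λ = 3.58/hr (tandem ⇒ throughput preserved).
W₁ = 1/(μ₁−λ) = 1/(7.77−3.58) = 0.23866 hr
W₂ = 1/(μ₂−λ) = 1/(9.51−3.58) = 0.16863 hr
W_total = W₁ + W₂ = 0.23866 + 0.16863 = 0.40730 hr

Final: 0.40730 hr


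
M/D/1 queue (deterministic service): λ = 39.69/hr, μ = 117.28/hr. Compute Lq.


ρ = 39.69/117.28 = 0.3384
M/D/1: Lq = ρ²/(2(1−ρ)) = 0.1145/(2·0.6616) = 0.08656

Final: 0.08656


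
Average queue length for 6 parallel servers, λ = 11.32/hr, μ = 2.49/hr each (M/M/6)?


a = λ/μ = 4.5462; ρ = a/6 = 0.7577
P₀ = 0.008611
Lq = P₀·a^c·ρ / (c!·(1−ρ)²) = 0.008611·8828.40969·0.7577/(720·0.05871)
= 1.36270

Final: 1.36270


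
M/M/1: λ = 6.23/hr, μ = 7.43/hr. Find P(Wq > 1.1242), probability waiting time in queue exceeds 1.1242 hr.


ρ = 6.23/7.43 = 0.8385
P(Wq > t) = ρ·e^{−(μ−λ)t} = 0.8385·e^{−1.3490}
= 0.8385·0.259489 = 0.217580

Final: 0.217580


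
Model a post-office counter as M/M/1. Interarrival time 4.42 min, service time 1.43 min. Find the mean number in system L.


λ = 60/4.42 = 13.5747 /hr
μ = 60/1.43 = 41.9580 /hr
ρ = λ/μ = 13.5747/41.9580 = 0.3235
L = ρ/(1−ρ) = 0.3235/0.6765 = 0.4783

Final: 0.4783


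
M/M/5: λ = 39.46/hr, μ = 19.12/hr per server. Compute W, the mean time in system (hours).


a = 2.0638; ρ = 0.4128; P₀ = 0.125854
Lq = P₀·a^c·ρ/(c!(1−ρ)²) = 0.04700
Wq = Lq/λ = 0.04700/39.46 = 0.001191 hr
W = Wq + 1/μ = 0.001191 + 0.05230 = 0.05349 hr

Final: 0.05349 hr


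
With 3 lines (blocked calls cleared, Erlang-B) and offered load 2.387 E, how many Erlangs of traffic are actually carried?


B(3,2.387) = 0.266595 (Erlang-B)
Carried load = a(1 − B) = 2.387·(1 − 0.266595) = 2.387·0.733405 = 1.7506 E

Final: 1.7506 Erlangs


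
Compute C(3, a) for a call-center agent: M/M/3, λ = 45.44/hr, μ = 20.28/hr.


a = λ/μ = 2.2406; ρ = a/3 = 0.7469
P₀ = 0.076002 (from M/M/c formula)
C(c,a) = [a^c/(c!(1−ρ))]·P₀ = [11.24893/(6·0.2531)]·0.076002
= 7.40676·0.076002 = 0.562926

Final: 0.562926


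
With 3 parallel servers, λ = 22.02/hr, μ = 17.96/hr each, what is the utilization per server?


ρ = λ/(cμ) = 22.02/(3·17.96) = 22.02/53.88 = 0.4087

Final: 0.4087


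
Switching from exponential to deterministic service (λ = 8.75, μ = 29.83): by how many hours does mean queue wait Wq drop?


ρ = 8.75/29.83 = 0.2933
Wq(M/M/1) = ρ/(μ−λ) = 0.2933/21.08 = 0.01392 hr
Wq(M/D/1) = ρ/(2(μ−λ)) = 0.006958 hr
Savings = 0.01392 − 0.006958 = 0.006958 hr

Final: 0.006958 hr


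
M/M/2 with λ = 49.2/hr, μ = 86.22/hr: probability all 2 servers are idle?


a = λ/μ = 49.2/86.22 = 0.5706; ρ = a/c = 0.2853
Σ_{k=0}^{1} a^k/k! (terms k=0..1) = 1.00000 + 0.57063 = 1.57063
Tail: a^2/(2!(1−ρ)) = 0.32562/(2·0.7147) = 0.22781
P₀ = 1/(1.57063 + 0.22781) = 1/1.79844 = 0.556037

Final: 0.556037


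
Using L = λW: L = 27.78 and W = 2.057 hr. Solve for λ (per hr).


λ = L/W = 27.78/2.057 = 13.5051 /hr

Final: 13.5051 /hr


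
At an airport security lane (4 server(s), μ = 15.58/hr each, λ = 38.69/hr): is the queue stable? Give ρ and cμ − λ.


Total capacity cμ = 4·15.58 = 62.32/hr
ρ = λ/(cμ) = 38.69/62.32 = 0.6208
Stable ⇔ ρ < 1: YES
Spare capacity = cμ − λ = 62.32 − 38.69 = 23.63/hr

Final: ρ = 0.6208; stable; margin = 23.63/hr


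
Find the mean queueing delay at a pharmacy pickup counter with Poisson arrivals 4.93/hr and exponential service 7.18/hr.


ρ = 4.93/7.18 = 0.6866
Wq = ρ/(μ−λ) = 0.6866/(7.18 − 4.93) = 0.6866/2.25 = 0.3052 hr

Final: 0.3052 hr


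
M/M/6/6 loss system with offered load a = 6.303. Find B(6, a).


B(c,a) = (a^c/c!) / Σ_{k=0}^{c} a^k/k!
a^6/6! = 87.086602
Σ terms (k=0..6): 1.00000 + 6.30300 + 19.86390 + 41.73406 + 65.76245 + 82.90014 + 87.08660 = 304.650165
B = 87.086602/304.650165 = 0.285858

Final: 0.285858


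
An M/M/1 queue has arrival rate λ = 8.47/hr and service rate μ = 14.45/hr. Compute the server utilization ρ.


ρ = λ/μ = 8.47/14.45 = 0.5862

Final: 0.5862


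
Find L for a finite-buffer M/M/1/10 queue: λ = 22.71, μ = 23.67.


ρ = 22.71/23.67 = 0.9594
L = ρ[1 − (K+1)ρ^K + Kρ^(K+1)] / [(1−ρ)(1−ρ^(K+1))]
Numerator: 0.9594·(1 − 11·0.660981 + 10·0.634173) = 0.068064
Denominator: (0.04056)·(0.365827) = 0.014837
L = 0.068064/0.014837 = 4.5874

Final: 4.5874


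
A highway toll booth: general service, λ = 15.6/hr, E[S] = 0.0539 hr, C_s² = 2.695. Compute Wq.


ρ = λ·E[S] = 15.6·0.0539 = 0.8408
E[S²] = E[S]²(1+C_s²) = 0.0539²·(1+2.695) = 0.010735
Wq = λ·E[S²]/(2(1−ρ)) = 15.6·0.010735/(2·0.1592) = 0.52608 hr

Final: 0.52608 hr


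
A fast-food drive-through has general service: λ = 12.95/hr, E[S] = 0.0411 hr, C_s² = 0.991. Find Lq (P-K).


ρ = λ·E[S] = 12.95·0.0411 = 0.5322
Lq = ρ²(1+C_s²)/(2(1−ρ)) = 0.2833·(1+0.991)/(2·0.4678)
= 0.2833·1.9910/0.9355 = 0.60290

Final: 0.60290


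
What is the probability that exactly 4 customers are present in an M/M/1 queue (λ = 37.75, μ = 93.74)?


ρ = 37.75/93.74 = 0.4027
P_n = (1−ρ)·ρ^n = (1 − 0.4027)·0.4027^4 = 0.5973·0.026301 = 0.015709

Final: 0.015709


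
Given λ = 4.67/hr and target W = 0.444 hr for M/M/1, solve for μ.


W = 1/(μ−λ) ⇒ μ − λ = 1/W = 1/0.444 = 2.2523
μ = λ + 1/W = 4.67 + 2.2523 = 6.9223 per hr

Final: 6.9223 /hr


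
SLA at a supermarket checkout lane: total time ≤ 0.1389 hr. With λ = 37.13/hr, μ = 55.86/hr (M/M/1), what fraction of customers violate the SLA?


W ~ Exponential(μ−λ) for M/M/1.
μ − λ = 55.86 − 37.13 = 18.7300
P(W > t) = e^{−(μ−λ)t} = e^{−2.6016} = 0.074155

Final: 0.074155


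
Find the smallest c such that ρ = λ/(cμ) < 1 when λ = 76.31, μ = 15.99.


Stability requires cμ > λ ⇔ c > λ/μ.
λ/μ = 76.31/15.99 = 4.7724
Minimum integer c = ⌊4.7724⌋ + 1 = 5
Check: 5·15.99 = 79.95 > 76.31, while 4·15.99 = 63.96 ≤ 76.31

Final: 5 servers


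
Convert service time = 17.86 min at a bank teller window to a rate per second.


μ = 1/(service time) in consistent units.
1 second = 0.0166667 min, so μ = 0.0166667/17.86 = 0.0009332 per second

Final: 0.0009332 /sec


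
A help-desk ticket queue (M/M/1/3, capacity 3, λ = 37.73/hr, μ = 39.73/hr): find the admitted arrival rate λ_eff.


ρ = 0.9497; P_K = (1−ρ)ρ^3/(1−ρ^4) = 0.230977
λ_eff = λ(1 − P_K) = 37.73·(1 − 0.230977) = 37.73·0.769023 = 29.0152 /hr

Final: 29.0152 /hr


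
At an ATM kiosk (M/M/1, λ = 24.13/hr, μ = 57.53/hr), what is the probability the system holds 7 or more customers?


ρ = 24.13/57.53 = 0.4194
P(N ≥ n) = ρ^n = 0.4194^7 = 0.002284

Final: 0.002284


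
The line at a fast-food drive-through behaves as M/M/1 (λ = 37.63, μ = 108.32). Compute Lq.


ρ = 37.63/108.32 = 0.3474
Lq = ρ²/(1−ρ) = 0.1207/0.6526 = 0.1849

Final: 0.1849


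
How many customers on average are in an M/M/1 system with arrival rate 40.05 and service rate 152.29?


ρ = λ/μ = 40.05/152.29 = 0.2630
L = ρ/(1−ρ) = 0.2630/(1 − 0.2630) = 0.2630/0.7370 = 0.3568

Final: 0.3568


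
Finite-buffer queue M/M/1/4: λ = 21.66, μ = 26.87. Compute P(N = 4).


ρ = λ/μ = 21.66/26.87 = 0.8061
P_K = (1−ρ)ρ^K/(1−ρ^(K+1)) = (0.1939·0.422244)/(1 − 0.340372)
= 0.081872/0.659628 = 0.124118

Final: 0.124118
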